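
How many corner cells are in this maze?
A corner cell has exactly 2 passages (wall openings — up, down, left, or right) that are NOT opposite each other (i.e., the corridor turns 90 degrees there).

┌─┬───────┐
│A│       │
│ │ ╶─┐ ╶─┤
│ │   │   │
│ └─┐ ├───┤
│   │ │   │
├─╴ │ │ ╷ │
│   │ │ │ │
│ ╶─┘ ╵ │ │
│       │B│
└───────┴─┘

Counting corner cells (2 non-opposite passages):
Total corners: 12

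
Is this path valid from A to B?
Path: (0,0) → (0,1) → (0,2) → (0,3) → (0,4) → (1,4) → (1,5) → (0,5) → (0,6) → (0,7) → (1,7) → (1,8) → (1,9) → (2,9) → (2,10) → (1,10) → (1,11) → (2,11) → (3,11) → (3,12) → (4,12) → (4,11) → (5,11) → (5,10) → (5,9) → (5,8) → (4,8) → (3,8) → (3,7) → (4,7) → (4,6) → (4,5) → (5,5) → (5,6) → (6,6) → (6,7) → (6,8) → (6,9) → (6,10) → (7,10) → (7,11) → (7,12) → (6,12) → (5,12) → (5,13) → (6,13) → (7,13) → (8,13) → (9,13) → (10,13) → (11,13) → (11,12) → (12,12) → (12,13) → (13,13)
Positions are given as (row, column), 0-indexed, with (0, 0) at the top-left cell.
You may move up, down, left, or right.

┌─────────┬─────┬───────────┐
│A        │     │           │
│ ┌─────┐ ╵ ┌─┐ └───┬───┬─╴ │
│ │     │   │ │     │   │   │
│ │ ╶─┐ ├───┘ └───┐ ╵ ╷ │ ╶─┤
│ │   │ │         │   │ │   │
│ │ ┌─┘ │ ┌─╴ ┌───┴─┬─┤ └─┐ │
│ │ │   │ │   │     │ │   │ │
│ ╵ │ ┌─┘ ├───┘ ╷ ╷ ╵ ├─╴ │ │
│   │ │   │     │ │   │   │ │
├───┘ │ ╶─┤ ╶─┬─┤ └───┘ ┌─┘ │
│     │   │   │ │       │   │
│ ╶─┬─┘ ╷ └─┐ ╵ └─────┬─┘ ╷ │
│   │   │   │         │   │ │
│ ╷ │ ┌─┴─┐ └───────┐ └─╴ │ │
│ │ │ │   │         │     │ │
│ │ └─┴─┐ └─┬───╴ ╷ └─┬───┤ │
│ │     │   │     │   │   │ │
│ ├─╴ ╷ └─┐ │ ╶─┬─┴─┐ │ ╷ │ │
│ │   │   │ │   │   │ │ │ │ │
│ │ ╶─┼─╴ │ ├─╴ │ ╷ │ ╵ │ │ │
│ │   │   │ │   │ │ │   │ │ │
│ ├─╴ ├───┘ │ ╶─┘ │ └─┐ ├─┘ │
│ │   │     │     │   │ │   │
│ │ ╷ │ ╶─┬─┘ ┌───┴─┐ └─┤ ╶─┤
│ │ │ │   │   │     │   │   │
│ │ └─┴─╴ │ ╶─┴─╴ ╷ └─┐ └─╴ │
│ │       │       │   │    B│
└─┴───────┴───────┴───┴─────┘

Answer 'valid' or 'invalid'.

Checking path validity:
Result: All consecutive moves are passable.

valid

Correct solution:

┌─────────┬─────┬───────────┐
│A → → → ↓│↱ → ↓│           │
│ ┌─────┐ ╵ ┌─┐ └───┬───┬─╴ │
│ │     │↳ ↑│ │↳ → ↓│↱ ↓│   │
│ │ ╶─┐ ├───┘ └───┐ ╵ ╷ │ ╶─┤
│ │   │ │         │↳ ↑│↓│   │
│ │ ┌─┘ │ ┌─╴ ┌───┴─┬─┤ └─┐ │
│ │ │   │ │   │↓ ↰  │ │↳ ↓│ │
│ ╵ │ ┌─┘ ├───┘ ╷ ╷ ╵ ├─╴ │ │
│   │ │   │↓ ← ↲│↑│   │↓ ↲│ │
├───┘ │ ╶─┤ ╶─┬─┤ └───┘ ┌─┘ │
│     │   │↳ ↓│ │↑ ← ← ↲│↱ ↓│
│ ╶─┬─┘ ╷ └─┐ ╵ └─────┬─┘ ╷ │
│   │   │   │↳ → → → ↓│  ↑│↓│
│ ╷ │ ┌─┴─┐ └───────┐ └─╴ │ │
│ │ │ │   │         │↳ → ↑│↓│
│ │ └─┴─┐ └─┬───╴ ╷ └─┬───┤ │
│ │     │   │     │   │   │↓│
│ ├─╴ ╷ └─┐ │ ╶─┬─┴─┐ │ ╷ │ │
│ │   │   │ │   │   │ │ │ │↓│
│ │ ╶─┼─╴ │ ├─╴ │ ╷ │ ╵ │ │ │
│ │   │   │ │   │ │ │   │ │↓│
│ ├─╴ ├───┘ │ ╶─┘ │ └─┐ ├─┘ │
│ │   │     │     │   │ │↓ ↲│
│ │ ╷ │ ╶─┬─┘ ┌───┴─┐ └─┤ ╶─┤
│ │ │ │   │   │     │   │↳ ↓│
│ │ └─┴─╴ │ ╶─┴─╴ ╷ └─┐ └─╴ │
│ │       │       │   │    B│
└─┴───────┴───────┴───┴─────┘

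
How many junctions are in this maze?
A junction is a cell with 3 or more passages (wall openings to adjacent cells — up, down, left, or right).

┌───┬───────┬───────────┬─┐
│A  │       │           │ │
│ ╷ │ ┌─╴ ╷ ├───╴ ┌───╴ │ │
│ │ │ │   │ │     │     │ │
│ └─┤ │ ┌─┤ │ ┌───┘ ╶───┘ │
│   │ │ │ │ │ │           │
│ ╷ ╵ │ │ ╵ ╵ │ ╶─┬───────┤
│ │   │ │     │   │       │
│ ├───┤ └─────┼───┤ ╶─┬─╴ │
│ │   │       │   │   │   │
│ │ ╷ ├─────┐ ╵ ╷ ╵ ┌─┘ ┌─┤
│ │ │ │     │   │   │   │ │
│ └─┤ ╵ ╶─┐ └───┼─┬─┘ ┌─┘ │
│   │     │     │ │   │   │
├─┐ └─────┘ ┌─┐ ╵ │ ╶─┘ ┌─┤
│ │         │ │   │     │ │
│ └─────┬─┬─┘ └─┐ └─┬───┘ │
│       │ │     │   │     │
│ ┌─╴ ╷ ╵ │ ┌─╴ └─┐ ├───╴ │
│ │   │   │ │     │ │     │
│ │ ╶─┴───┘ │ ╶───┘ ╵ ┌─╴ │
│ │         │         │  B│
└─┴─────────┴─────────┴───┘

Checking each cell for number of passages:

Junctions found (3+ passages):
  (0, 4): 3 passages
  (0, 8): 3 passages
  (2, 0): 3 passages
  (2, 9): 3 passages
  (3, 5): 3 passages
  (4, 9): 3 passages
  (6, 3): 3 passages
  (6, 5): 3 passages
  (7, 8): 3 passages
  (8, 0): 3 passages
  (8, 2): 3 passages
  (8, 6): 3 passages
  (8, 12): 3 passages
  (9, 7): 3 passages
  (9, 12): 3 passages
  (10, 9): 3 passages
Total junctions: 16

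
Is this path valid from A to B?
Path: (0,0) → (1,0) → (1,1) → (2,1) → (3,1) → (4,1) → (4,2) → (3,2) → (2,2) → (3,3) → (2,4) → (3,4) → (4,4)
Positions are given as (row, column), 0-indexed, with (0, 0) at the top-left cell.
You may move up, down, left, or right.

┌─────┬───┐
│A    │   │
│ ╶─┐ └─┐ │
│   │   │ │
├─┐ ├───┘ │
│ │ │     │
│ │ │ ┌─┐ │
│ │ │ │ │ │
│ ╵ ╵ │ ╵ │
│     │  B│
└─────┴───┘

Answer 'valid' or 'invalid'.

Checking path validity:
Result: Invalid move at step 9: cannot move from (2, 2) to (3, 3).

invalid

Correct solution:

┌─────┬───┐
│A    │   │
│ ╶─┐ └─┐ │
│↳ ↓│   │ │
├─┐ ├───┘ │
│ │↓│↱ → ↓│
│ │ │ ┌─┐ │
│ │↓│↑│ │↓│
│ ╵ ╵ │ ╵ │
│  ↳ ↑│  B│
└─────┴───┘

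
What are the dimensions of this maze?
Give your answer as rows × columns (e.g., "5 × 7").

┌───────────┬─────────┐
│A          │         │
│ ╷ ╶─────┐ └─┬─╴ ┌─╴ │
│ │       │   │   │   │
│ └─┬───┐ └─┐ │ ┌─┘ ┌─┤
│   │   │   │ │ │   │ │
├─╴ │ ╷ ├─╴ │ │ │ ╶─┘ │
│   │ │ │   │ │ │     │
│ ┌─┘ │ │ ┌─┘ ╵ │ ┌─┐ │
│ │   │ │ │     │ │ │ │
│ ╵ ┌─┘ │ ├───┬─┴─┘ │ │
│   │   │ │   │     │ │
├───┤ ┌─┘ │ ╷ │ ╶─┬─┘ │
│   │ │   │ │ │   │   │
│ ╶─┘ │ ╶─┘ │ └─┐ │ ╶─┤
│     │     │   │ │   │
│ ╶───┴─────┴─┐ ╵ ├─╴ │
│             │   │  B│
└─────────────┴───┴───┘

Counting the maze dimensions:
Rows (vertical): 9
Columns (horizontal): 11
Dimensions: 9 × 11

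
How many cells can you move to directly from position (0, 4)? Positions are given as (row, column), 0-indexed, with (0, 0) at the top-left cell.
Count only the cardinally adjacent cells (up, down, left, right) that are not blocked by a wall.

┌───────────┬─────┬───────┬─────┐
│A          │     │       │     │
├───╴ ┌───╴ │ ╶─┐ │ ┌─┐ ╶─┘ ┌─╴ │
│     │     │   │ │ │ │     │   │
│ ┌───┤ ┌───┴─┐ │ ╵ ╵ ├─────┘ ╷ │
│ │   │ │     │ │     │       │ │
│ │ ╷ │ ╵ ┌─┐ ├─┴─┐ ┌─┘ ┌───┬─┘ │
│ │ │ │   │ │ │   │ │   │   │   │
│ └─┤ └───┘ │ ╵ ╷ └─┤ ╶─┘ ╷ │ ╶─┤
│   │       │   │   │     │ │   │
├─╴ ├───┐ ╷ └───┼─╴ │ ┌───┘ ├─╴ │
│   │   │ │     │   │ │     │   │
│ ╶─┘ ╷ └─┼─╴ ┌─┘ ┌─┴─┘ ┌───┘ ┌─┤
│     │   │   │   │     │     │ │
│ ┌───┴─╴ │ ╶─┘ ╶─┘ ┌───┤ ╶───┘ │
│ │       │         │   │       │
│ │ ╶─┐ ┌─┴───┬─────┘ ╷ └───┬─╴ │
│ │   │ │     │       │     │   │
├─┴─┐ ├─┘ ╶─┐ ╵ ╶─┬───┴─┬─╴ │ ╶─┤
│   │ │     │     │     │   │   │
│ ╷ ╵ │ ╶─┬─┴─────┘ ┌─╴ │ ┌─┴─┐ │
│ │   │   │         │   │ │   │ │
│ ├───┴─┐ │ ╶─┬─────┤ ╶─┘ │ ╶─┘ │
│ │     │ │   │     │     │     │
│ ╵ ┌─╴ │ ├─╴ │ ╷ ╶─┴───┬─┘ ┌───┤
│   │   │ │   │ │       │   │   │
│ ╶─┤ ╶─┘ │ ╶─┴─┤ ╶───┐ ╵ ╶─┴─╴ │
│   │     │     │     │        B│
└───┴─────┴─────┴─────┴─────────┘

Checking passable neighbors of (0, 4):
Neighbors: (0, 3), (0, 5)
Count: 2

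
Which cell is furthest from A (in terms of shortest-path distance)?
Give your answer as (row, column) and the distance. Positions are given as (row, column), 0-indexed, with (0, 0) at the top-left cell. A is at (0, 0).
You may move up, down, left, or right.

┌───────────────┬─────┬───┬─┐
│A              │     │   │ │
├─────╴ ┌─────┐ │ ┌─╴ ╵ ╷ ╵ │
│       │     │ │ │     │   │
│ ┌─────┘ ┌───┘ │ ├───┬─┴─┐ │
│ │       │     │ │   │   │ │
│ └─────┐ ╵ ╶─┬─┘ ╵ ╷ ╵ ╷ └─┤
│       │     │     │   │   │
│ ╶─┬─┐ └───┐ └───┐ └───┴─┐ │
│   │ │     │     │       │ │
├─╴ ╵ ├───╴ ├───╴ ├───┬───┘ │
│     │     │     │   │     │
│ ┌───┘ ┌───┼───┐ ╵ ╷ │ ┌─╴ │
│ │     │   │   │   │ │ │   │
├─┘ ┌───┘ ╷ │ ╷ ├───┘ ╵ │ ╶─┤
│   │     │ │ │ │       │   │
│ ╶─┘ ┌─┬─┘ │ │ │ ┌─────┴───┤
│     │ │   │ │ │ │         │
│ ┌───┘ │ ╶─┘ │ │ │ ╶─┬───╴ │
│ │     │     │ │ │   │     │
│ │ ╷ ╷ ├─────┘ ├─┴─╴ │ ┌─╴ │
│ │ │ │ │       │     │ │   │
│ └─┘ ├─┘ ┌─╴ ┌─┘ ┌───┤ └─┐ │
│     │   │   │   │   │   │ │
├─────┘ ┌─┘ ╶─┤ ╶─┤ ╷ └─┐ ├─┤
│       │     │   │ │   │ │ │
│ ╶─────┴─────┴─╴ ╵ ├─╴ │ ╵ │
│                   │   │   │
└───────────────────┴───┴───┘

Computing BFS distances from A to all cells:
Furthest cell: (12, 13)
Distance: 87 steps

Path from A to the furthest cell:

┌───────────────┬─────┬───┬─┐
│A → → ↓        │     │   │ │
├─────╴ ┌─────┐ │ ┌─╴ ╵ ╷ ╵ │
│↓ ← ← ↲│     │ │ │     │   │
│ ┌─────┘ ┌───┘ │ ├───┬─┴─┐ │
│↓│       │     │ │   │   │ │
│ └─────┐ ╵ ╶─┬─┘ ╵ ╷ ╵ ╷ └─┤
│↳ → → ↓│     │     │   │   │
│ ╶─┬─┐ └───┐ └───┐ └───┴─┐ │
│   │ │↳ → ↓│     │       │ │
├─╴ ╵ ├───╴ ├───╴ ├───┬───┘ │
│     │↓ ← ↲│     │   │     │
│ ┌───┘ ┌───┼───┐ ╵ ╷ │ ┌─╴ │
│ │↓ ← ↲│↱ ↓│↱ ↓│   │ │ │   │
├─┘ ┌───┘ ╷ │ ╷ ├───┘ ╵ │ ╶─┤
│↓ ↲│↱ → ↑│↓│↑│↓│       │   │
│ ╶─┘ ┌─┬─┘ │ │ │ ┌─────┴───┤
│↳ → ↑│ │↓ ↲│↑│↓│ │↱ → → → ↓│
│ ┌───┘ │ ╶─┘ │ │ │ ╶─┬───╴ │
│ │     │↳ → ↑│↓│ │↑ ↰│↓ ← ↲│
│ │ ╷ ╷ ├─────┘ ├─┴─╴ │ ┌─╴ │
│ │ │ │ │↓ ← ← ↲│↱ → ↑│↓│   │
│ └─┘ ├─┘ ┌─╴ ┌─┘ ┌───┤ └─┐ │
│     │↓ ↲│   │↱ ↑│   │↳ ↓│ │
├─────┘ ┌─┘ ╶─┤ ╶─┤ ╷ └─┐ ├─┤
│↓ ← ← ↲│     │↑ ↰│ │   │↓│B│
│ ╶─────┴─────┴─╴ ╵ ├─╴ │ ╵ │
│↳ → → → → → → → ↑  │   │↳ ↑│
└───────────────────┴───┴───┘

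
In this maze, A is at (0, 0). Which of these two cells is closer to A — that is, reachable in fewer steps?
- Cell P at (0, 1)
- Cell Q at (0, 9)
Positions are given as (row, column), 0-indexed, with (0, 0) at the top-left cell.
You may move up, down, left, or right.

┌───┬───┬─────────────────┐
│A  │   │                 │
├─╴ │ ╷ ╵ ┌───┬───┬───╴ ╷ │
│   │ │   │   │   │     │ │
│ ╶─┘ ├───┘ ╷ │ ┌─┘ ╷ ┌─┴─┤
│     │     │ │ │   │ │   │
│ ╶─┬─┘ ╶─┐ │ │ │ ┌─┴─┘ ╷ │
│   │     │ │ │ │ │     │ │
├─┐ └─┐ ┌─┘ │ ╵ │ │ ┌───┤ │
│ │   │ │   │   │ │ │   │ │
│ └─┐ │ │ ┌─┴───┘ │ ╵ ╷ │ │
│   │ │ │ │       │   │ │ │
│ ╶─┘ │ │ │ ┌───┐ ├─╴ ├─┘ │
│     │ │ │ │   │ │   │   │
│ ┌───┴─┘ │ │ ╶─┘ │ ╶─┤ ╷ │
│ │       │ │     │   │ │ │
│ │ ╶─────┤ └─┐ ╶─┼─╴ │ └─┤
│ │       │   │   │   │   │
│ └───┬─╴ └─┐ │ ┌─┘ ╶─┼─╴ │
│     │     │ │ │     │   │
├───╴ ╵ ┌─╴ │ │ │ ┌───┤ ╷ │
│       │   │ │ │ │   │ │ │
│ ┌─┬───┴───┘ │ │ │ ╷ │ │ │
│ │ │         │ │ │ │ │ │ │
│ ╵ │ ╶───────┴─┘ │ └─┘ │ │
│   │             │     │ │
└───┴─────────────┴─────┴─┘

Shortest path A → P at (0, 1): 1 steps
Shortest path A → Q at (0, 9): 17 steps

P is closer (1 steps vs 17 steps).

Path to P:

┌───┬───┬─────────────────┐
│A P│   │                 │
├─╴ │ ╷ ╵ ┌───┬───┬───╴ ╷ │
│   │ │   │   │   │     │ │
│ ╶─┘ ├───┘ ╷ │ ┌─┘ ╷ ┌─┴─┤
│     │     │ │ │   │ │   │
│ ╶─┬─┘ ╶─┐ │ │ │ ┌─┴─┘ ╷ │
│   │     │ │ │ │ │     │ │
├─┐ └─┐ ┌─┘ │ ╵ │ │ ┌───┤ │
│ │   │ │   │   │ │ │   │ │
│ └─┐ │ │ ┌─┴───┘ │ ╵ ╷ │ │
│   │ │ │ │       │   │ │ │
│ ╶─┘ │ │ │ ┌───┐ ├─╴ ├─┘ │
│     │ │ │ │   │ │   │   │
│ ┌───┴─┘ │ │ ╶─┘ │ ╶─┤ ╷ │
│ │       │ │     │   │ │ │
│ │ ╶─────┤ └─┐ ╶─┼─╴ │ └─┤
│ │       │   │   │   │   │
│ └───┬─╴ └─┐ │ ┌─┘ ╶─┼─╴ │
│     │     │ │ │     │   │
├───╴ ╵ ┌─╴ │ │ │ ┌───┤ ╷ │
│       │   │ │ │ │   │ │ │
│ ┌─┬───┴───┘ │ │ │ ╷ │ │ │
│ │ │         │ │ │ │ │ │ │
│ ╵ │ ╶───────┴─┘ │ └─┘ │ │
│   │             │     │ │
└───┴─────────────┴─────┴─┘

Path to Q:

┌───┬───┬─────────────────┐
│A ↓│↱ ↓│↱ → → → → Q      │
├─╴ │ ╷ ╵ ┌───┬───┬───╴ ╷ │
│↓ ↲│↑│↳ ↑│   │   │     │ │
│ ╶─┘ ├───┘ ╷ │ ┌─┘ ╷ ┌─┴─┤
│↳ → ↑│     │ │ │   │ │   │
│ ╶─┬─┘ ╶─┐ │ │ │ ┌─┴─┘ ╷ │
│   │     │ │ │ │ │     │ │
├─┐ └─┐ ┌─┘ │ ╵ │ │ ┌───┤ │
│ │   │ │   │   │ │ │   │ │
│ └─┐ │ │ ┌─┴───┘ │ ╵ ╷ │ │
│   │ │ │ │       │   │ │ │
│ ╶─┘ │ │ │ ┌───┐ ├─╴ ├─┘ │
│     │ │ │ │   │ │   │   │
│ ┌───┴─┘ │ │ ╶─┘ │ ╶─┤ ╷ │
│ │       │ │     │   │ │ │
│ │ ╶─────┤ └─┐ ╶─┼─╴ │ └─┤
│ │       │   │   │   │   │
│ └───┬─╴ └─┐ │ ┌─┘ ╶─┼─╴ │
│     │     │ │ │     │   │
├───╴ ╵ ┌─╴ │ │ │ ┌───┤ ╷ │
│       │   │ │ │ │   │ │ │
│ ┌─┬───┴───┘ │ │ │ ╷ │ │ │
│ │ │         │ │ │ │ │ │ │
│ ╵ │ ╶───────┴─┘ │ └─┘ │ │
│   │             │     │ │
└───┴─────────────┴─────┴─┘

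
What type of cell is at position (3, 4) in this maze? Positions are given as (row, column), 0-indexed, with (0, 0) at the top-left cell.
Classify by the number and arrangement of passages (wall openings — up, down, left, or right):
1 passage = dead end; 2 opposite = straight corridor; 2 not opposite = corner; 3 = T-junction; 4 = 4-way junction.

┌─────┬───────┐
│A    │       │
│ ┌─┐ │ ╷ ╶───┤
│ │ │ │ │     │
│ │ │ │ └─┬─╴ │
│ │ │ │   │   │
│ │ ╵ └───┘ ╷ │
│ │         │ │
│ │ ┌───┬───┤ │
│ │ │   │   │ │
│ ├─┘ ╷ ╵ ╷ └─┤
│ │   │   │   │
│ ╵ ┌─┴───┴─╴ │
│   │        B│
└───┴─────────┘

Checking cell at (3, 4):
Number of passages: 2
Cell type: straight corridor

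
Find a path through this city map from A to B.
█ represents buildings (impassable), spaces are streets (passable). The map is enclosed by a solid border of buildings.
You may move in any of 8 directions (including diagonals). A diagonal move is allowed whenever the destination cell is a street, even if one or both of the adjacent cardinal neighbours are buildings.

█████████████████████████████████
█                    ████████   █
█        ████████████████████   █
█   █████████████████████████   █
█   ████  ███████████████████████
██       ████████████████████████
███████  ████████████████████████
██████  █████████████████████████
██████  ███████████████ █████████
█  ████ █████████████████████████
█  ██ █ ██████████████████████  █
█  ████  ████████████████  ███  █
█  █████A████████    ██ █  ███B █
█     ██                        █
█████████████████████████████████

Finding the shortest path from A to B:
Movement: 8-directional
Path length: 22 steps
Directions: down-right → right → right → right → right → right → right → right → right → right → right → right → right → right → right → right → right → right → right → right → right → up-right

Solution:

█████████████████████████████████
█                    ████████   █
█        ████████████████████   █
█   █████████████████████████   █
█   ████  ███████████████████████
██       ████████████████████████
███████  ████████████████████████
██████  █████████████████████████
██████  ███████████████ █████████
█  ████ █████████████████████████
█  ██ █ ██████████████████████  █
█  ████  ████████████████  ███  █
█  █████A████████    ██ █  ███B █
█     ██ →→→→→→→→→→→→→→→→→→→→↗  █
█████████████████████████████████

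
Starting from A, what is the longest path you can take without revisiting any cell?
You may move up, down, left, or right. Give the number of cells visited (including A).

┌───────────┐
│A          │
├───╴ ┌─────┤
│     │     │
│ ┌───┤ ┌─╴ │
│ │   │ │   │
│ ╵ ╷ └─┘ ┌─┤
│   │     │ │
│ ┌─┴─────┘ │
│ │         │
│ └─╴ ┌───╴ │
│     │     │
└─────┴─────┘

Finding longest simple path using DFS:
Start: (0, 0)
Longest path visits 20 cells
Path: A → right → right → down → left → left → down → down → right → up → right → down → right → right → up → right → up → left → left → down

Solution:

┌───────────┐
│A → ↓      │
├───╴ ┌─────┤
│↓ ← ↲│↓ ← ↰│
│ ┌───┤ ┌─╴ │
│↓│↱ ↓│B│↱ ↑│
│ ╵ ╷ └─┘ ┌─┤
│↳ ↑│↳ → ↑│ │
│ ┌─┴─────┘ │
│ │         │
│ └─╴ ┌───╴ │
│     │     │
└─────┴─────┘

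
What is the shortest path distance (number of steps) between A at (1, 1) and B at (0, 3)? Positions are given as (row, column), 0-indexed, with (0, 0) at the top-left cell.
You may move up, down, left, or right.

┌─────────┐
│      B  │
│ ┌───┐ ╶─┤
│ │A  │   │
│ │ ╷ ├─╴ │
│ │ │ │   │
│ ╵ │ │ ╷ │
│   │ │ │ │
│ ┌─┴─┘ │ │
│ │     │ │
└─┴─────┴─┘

Finding path from (1, 1) to (0, 3):
Path: (1,1) → (2,1) → (3,1) → (3,0) → (2,0) → (1,0) → (0,0) → (0,1) → (0,2) → (0,3)
Distance: 9 steps

Solution:

┌─────────┐
│↱ → → B  │
│ ┌───┐ ╶─┤
│↑│A  │   │
│ │ ╷ ├─╴ │
│↑│↓│ │   │
│ ╵ │ │ ╷ │
│↑ ↲│ │ │ │
│ ┌─┴─┘ │ │
│ │     │ │
└─┴─────┴─┘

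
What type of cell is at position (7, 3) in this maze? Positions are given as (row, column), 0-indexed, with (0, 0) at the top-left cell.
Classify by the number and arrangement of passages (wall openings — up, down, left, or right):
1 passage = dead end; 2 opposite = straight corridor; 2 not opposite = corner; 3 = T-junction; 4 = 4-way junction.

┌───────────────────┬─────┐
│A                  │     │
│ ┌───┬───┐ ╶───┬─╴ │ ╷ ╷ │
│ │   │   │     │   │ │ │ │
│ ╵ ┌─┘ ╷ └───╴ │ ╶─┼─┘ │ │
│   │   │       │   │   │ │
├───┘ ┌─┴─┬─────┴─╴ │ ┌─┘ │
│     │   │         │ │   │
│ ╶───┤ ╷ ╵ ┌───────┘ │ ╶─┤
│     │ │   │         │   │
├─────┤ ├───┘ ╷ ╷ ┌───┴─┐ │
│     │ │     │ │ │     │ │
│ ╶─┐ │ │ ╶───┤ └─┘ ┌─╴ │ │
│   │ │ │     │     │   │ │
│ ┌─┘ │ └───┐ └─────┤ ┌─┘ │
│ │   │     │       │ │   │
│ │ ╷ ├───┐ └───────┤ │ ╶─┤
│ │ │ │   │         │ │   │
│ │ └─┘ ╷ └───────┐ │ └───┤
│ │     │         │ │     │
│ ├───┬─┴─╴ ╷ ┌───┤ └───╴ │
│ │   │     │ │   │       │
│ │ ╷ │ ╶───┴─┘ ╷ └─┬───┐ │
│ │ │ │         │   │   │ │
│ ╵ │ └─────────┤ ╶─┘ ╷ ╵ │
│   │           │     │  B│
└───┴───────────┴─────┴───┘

Checking cell at (7, 3):
Number of passages: 2
Cell type: corner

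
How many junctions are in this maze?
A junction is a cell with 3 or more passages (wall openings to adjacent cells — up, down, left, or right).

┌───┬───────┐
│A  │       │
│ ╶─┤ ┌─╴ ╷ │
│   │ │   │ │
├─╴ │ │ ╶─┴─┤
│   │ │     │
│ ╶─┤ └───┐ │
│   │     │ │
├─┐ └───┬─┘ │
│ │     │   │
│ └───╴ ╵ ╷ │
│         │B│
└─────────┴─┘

Checking each cell for number of passages:

Junctions found (3+ passages):
  (0, 4): 3 passages
  (4, 5): 3 passages
  (5, 3): 3 passages
Total junctions: 3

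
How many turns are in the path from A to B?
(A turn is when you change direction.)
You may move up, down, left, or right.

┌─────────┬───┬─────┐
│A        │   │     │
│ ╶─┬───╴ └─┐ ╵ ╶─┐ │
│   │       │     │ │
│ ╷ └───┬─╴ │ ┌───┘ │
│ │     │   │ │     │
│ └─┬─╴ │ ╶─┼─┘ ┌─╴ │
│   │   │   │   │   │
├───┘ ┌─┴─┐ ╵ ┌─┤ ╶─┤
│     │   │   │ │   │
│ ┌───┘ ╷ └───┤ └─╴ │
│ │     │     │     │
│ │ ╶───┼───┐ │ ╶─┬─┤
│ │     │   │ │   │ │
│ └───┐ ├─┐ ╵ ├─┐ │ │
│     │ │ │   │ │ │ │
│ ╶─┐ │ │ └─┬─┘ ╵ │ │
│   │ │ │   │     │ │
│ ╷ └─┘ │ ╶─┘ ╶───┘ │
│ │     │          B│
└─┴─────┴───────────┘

Directions: right, right, right, right, down, right, down, left, down, right, down, right, up, right, up, right, right, down, left, down, right, down, left, left, down, right, down, down, left, left, down, right, right, right
Number of turns: 24

Solution:

┌─────────┬───┬─────┐
│A → → → ↓│   │     │
│ ╶─┬───╴ └─┐ ╵ ╶─┐ │
│   │    ↳ ↓│     │ │
│ ╷ └───┬─╴ │ ┌───┘ │
│ │     │↓ ↲│ │↱ → ↓│
│ └─┬─╴ │ ╶─┼─┘ ┌─╴ │
│   │   │↳ ↓│↱ ↑│↓ ↲│
├───┘ ┌─┴─┐ ╵ ┌─┤ ╶─┤
│     │   │↳ ↑│ │↳ ↓│
│ ┌───┘ ╷ └───┤ └─╴ │
│ │     │     │↓ ← ↲│
│ │ ╶───┼───┐ │ ╶─┬─┤
│ │     │   │ │↳ ↓│ │
│ └───┐ ├─┐ ╵ ├─┐ │ │
│     │ │ │   │ │↓│ │
│ ╶─┐ │ │ └─┬─┘ ╵ │ │
│   │ │ │   │↓ ← ↲│ │
│ ╷ └─┘ │ ╶─┘ ╶───┘ │
│ │     │    ↳ → → B│
└─┴─────┴───────────┘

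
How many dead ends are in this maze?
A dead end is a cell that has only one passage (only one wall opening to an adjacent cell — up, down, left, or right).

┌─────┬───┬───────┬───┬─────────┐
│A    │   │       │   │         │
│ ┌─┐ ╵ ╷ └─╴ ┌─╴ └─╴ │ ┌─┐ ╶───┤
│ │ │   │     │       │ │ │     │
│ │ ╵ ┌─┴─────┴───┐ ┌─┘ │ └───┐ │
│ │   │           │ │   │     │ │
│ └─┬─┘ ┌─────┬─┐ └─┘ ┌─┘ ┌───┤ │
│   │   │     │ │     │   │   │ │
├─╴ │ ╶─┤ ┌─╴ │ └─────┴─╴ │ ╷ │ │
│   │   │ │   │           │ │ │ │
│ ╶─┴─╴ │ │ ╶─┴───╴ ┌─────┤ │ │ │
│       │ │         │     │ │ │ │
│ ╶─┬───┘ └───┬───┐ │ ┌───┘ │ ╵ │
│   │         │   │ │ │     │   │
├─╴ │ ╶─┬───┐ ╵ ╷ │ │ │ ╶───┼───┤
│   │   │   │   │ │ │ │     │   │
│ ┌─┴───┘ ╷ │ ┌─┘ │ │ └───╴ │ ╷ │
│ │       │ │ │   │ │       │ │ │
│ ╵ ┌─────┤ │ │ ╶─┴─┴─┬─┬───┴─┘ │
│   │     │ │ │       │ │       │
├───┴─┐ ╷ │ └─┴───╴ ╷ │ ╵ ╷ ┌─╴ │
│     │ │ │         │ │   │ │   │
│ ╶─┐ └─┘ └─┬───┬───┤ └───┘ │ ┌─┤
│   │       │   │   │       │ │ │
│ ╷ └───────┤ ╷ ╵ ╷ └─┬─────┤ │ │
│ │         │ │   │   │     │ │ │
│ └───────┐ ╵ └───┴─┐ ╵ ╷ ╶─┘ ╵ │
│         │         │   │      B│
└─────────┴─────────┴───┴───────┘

Checking each cell for number of passages:

Dead ends found at positions:
  (0, 5)
  (0, 9)
  (0, 15)
  (1, 1)
  (1, 7)
  (1, 12)
  (2, 9)
  (2, 14)
  (3, 7)
  (3, 11)
  (5, 12)
  (7, 3)
  (8, 9)
  (8, 14)
  (9, 2)
  (9, 6)
  (9, 11)
  (10, 3)
  (11, 5)
  (11, 15)
  (12, 13)
  (13, 4)
  (13, 9)
Total dead ends: 23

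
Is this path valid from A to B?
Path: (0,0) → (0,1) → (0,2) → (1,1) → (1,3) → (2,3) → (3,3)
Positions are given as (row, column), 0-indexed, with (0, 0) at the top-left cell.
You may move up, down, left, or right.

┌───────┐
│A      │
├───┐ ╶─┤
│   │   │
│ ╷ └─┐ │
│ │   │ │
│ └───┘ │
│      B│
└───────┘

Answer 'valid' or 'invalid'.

Checking path validity:
Result: Invalid move at step 3: cannot move from (0, 2) to (1, 1).

invalid

Correct solution:

┌───────┐
│A → ↓  │
├───┐ ╶─┤
│   │↳ ↓│
│ ╷ └─┐ │
│ │   │↓│
│ └───┘ │
│      B│
└───────┘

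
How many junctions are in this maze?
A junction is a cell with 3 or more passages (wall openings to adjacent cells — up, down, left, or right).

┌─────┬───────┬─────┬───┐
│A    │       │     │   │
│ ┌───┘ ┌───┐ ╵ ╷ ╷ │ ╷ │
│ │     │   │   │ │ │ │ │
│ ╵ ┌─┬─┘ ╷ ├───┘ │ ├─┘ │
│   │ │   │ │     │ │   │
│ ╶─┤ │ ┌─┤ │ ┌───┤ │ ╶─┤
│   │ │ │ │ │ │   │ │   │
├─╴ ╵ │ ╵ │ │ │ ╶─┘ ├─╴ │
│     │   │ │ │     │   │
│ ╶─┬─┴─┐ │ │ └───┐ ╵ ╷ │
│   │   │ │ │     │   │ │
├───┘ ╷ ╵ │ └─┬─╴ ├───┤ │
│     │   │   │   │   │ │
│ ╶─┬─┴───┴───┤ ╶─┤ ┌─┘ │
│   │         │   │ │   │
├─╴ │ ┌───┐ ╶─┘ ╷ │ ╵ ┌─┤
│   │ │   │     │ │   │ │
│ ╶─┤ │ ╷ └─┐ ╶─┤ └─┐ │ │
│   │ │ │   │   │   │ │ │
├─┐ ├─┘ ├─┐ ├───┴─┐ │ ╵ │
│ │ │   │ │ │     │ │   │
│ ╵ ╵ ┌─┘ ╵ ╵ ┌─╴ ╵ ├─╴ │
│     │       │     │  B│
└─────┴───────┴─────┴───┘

Checking each cell for number of passages:

Junctions found (3+ passages):
  (0, 8): 3 passages
  (2, 0): 3 passages
  (4, 1): 3 passages
  (4, 4): 3 passages
  (4, 9): 3 passages
  (4, 11): 3 passages
  (7, 5): 3 passages
  (7, 7): 3 passages
  (8, 6): 3 passages
  (8, 10): 3 passages
  (10, 11): 3 passages
  (11, 1): 3 passages
  (11, 4): 3 passages
  (11, 5): 3 passages
  (11, 8): 3 passages
Total junctions: 15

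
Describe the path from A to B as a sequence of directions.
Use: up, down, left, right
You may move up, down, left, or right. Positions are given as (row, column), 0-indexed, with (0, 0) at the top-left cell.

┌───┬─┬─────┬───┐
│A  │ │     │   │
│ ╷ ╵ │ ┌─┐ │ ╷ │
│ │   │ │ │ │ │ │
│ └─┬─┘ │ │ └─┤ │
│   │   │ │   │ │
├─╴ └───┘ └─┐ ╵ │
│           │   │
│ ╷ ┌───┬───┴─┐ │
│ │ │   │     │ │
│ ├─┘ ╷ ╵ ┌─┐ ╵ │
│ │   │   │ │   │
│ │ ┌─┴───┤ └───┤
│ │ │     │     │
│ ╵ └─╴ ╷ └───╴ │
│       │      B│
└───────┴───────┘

Finding the path and converting it to directions:
Path through cells: (0,0) → (1,0) → (2,0) → (2,1) → (3,1) → (3,0) → (4,0) → (5,0) → (6,0) → (7,0) → (7,1) → (7,2) → (7,3) → (6,3) → (6,4) → (7,4) → (7,5) → (7,6) → (7,7)
Directions: down, down, right, down, left, down, down, down, down, right, right, right, up, right, down, right, right, right

Solution:

┌───┬─┬─────┬───┐
│A  │ │     │   │
│ ╷ ╵ │ ┌─┐ │ ╷ │
│↓│   │ │ │ │ │ │
│ └─┬─┘ │ │ └─┤ │
│↳ ↓│   │ │   │ │
├─╴ └───┘ └─┐ ╵ │
│↓ ↲        │   │
│ ╷ ┌───┬───┴─┐ │
│↓│ │   │     │ │
│ ├─┘ ╷ ╵ ┌─┐ ╵ │
│↓│   │   │ │   │
│ │ ┌─┴───┤ └───┤
│↓│ │  ↱ ↓│     │
│ ╵ └─╴ ╷ └───╴ │
│↳ → → ↑│↳ → → B│
└───────┴───────┘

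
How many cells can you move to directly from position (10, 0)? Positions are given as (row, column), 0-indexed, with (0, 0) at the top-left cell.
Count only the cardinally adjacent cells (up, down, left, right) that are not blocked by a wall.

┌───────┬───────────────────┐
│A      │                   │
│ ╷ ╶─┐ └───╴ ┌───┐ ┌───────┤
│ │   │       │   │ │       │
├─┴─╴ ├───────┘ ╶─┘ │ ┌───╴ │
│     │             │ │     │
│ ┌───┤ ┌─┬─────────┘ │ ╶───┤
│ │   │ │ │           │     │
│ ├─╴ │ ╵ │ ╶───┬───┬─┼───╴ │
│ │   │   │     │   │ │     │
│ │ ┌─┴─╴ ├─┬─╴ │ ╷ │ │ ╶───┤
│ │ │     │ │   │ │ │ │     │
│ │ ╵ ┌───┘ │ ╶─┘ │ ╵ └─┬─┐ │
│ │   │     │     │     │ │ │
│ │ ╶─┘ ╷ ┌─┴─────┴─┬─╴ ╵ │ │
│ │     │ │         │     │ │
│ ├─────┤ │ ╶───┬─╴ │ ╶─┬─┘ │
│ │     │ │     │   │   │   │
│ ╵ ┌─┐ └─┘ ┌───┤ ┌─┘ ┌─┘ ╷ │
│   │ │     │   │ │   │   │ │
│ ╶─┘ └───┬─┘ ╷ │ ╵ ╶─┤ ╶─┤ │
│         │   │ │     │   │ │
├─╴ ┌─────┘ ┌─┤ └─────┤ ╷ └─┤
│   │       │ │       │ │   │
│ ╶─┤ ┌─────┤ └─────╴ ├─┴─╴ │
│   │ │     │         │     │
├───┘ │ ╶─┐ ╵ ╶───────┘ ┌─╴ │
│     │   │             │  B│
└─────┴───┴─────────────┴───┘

Checking passable neighbors of (10, 0):
Neighbors: (9, 0), (10, 1)
Count: 2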